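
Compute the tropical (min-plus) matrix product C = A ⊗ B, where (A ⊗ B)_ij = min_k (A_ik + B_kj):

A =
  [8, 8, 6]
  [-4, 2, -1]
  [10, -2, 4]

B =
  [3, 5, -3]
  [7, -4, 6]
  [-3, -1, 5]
A ⊗ B =
  [3, 4, 5]
  [-4, -2, -7]
  [1, -6, 4]

Apply the min-plus product entry-by-entry:
  C[0][0] = min over k of (A[0][0] + B[0][0] = 8 + 3 = 11, A[0][1] + B[1][0] = 8 + 7 = 15, A[0][2] + B[2][0] = 6 + -3 = 3) = 3 (attained at k = 2)
  C[0][1] = min over k of (A[0][0] + B[0][1] = 8 + 5 = 13, A[0][1] + B[1][1] = 8 + -4 = 4, A[0][2] + B[2][1] = 6 + -1 = 5) = 4 (attained at k = 1)
  C[0][2] = min over k of (A[0][0] + B[0][2] = 8 + -3 = 5, A[0][1] + B[1][2] = 8 + 6 = 14, A[0][2] + B[2][2] = 6 + 5 = 11) = 5 (attained at k = 0)
  C[1][0] = min over k of (A[1][0] + B[0][0] = -4 + 3 = -1, A[1][1] + B[1][0] = 2 + 7 = 9, A[1][2] + B[2][0] = -1 + -3 = -4) = -4 (attained at k = 2)
  C[1][1] = min over k of (A[1][0] + B[0][1] = -4 + 5 = 1, A[1][1] + B[1][1] = 2 + -4 = -2, A[1][2] + B[2][1] = -1 + -1 = -2) = -2 (attained at k = 1)
  C[1][2] = min over k of (A[1][0] + B[0][2] = -4 + -3 = -7, A[1][1] + B[1][2] = 2 + 6 = 8, A[1][2] + B[2][2] = -1 + 5 = 4) = -7 (attained at k = 0)
  C[2][0] = min over k of (A[2][0] + B[0][0] = 10 + 3 = 13, A[2][1] + B[1][0] = -2 + 7 = 5, A[2][2] + B[2][0] = 4 + -3 = 1) = 1 (attained at k = 2)
  C[2][1] = min over k of (A[2][0] + B[0][1] = 10 + 5 = 15, A[2][1] + B[1][1] = -2 + -4 = -6, A[2][2] + B[2][1] = 4 + -1 = 3) = -6 (attained at k = 1)
  C[2][2] = min over k of (A[2][0] + B[0][2] = 10 + -3 = 7, A[2][1] + B[1][2] = -2 + 6 = 4, A[2][2] + B[2][2] = 4 + 5 = 9) = 4 (attained at k = 1)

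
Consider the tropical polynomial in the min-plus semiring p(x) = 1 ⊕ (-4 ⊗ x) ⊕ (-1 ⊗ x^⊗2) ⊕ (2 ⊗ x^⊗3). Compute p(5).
p(5) = 1

A tropical monomial a ⊗ x^⊗i evaluates to a + i · x. Evaluating each term at x = 5:
  Term 0 contributes 1 + 0 · 5 = 1
  Term 1 contributes -4 + 1 · 5 = 1
  Term 2 contributes -1 + 2 · 5 = 9
  Term 3 contributes 2 + 3 · 5 = 17
p(5) = ⊕ of these = min[1, 1, 9, 17] = 1.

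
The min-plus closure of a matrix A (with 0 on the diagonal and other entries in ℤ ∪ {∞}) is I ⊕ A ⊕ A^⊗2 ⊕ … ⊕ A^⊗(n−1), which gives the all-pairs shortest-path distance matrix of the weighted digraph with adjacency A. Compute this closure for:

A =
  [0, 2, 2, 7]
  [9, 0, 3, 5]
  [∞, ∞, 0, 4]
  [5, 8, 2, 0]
Closure =
  [0, 2, 2, 6]
  [9, 0, 3, 5]
  [9, 11, 0, 4]
  [5, 7, 2, 0]

This is the Floyd-Warshall all-pairs shortest-path computation. For each intermediate vertex k = 0, 1, …, 3, update dist[i][j] ← min(dist[i][j], dist[i][k] + dist[k][j]). The final matrix gives, for each (i, j), the minimum total weight of any directed path from i to j (possibly empty when i = j).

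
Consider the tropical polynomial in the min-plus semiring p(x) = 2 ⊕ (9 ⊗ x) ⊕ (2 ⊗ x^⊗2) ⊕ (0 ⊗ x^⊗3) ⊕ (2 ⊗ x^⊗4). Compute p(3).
p(3) = 2

A tropical monomial a ⊗ x^⊗i evaluates to a + i · x. Evaluating each term at x = 3:
  Term 0 contributes 2 + 0 · 3 = 2
  Term 1 contributes 9 + 1 · 3 = 12
  Term 2 contributes 2 + 2 · 3 = 8
  Term 3 contributes 0 + 3 · 3 = 9
  Term 4 contributes 2 + 4 · 3 = 14
p(3) = ⊕ of these = min[2, 12, 8, 9, 14] = 2.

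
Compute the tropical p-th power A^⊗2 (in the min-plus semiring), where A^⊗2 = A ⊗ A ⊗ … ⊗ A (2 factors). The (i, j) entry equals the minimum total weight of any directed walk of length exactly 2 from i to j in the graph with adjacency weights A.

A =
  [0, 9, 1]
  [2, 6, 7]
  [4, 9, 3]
A^⊗2 =
  [0, 9, 1]
  [2, 11, 3]
  [4, 12, 5]

Each entry (A^⊗2)_ij equals the minimum over all length-2 walks i = v_0 → v_1 → … → v_2 = j of Σ_t A[v_t][v_{t+1}]. For example, for (i, j) = (0, 2) we minimise over 3 possible intermediate vertex sequences; the minimum is 1, attained along the walk 0 → 0 → 2.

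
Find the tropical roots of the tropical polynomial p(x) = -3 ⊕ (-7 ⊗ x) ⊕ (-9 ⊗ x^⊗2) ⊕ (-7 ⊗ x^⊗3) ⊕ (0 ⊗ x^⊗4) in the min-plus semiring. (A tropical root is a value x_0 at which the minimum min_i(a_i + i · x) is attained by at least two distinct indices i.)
Roots: {-7, -2, 2, 4}

Each tropical root is a break point of the lower envelope of the lines y = a_i + i · x (there are 5 lines, with slopes 0, 1, ..., 4). Only the lines that attain the minimum somewhere contribute to roots; other lines are dominated. Here the surviving (envelope) indices are i = 4, i = 3, i = 2, i = 1, i = 0.
Intersections between consecutive envelope lines give the roots: for adjacent envelope indices i < j the intersection is x = (a_i − a_j) / (j − i). Reading off the sorted break points: {-7, -2, 2, 4}.
Verification: at each break x_0, at least two indices attain the minimum of min_i(a_i + i · x_0).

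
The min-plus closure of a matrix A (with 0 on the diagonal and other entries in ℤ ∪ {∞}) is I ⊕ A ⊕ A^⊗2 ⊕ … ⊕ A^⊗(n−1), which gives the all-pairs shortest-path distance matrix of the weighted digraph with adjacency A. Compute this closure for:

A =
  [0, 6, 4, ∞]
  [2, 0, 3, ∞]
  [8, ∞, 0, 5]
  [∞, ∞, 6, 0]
Closure =
  [0, 6, 4, 9]
  [2, 0, 3, 8]
  [8, 14, 0, 5]
  [14, 20, 6, 0]

This is the Floyd-Warshall all-pairs shortest-path computation. For each intermediate vertex k = 0, 1, …, 3, update dist[i][j] ← min(dist[i][j], dist[i][k] + dist[k][j]). The final matrix gives, for each (i, j), the minimum total weight of any directed path from i to j (possibly empty when i = j).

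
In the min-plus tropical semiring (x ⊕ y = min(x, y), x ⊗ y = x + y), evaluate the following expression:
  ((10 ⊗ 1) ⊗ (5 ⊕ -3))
((10 ⊗ 1) ⊗ (5 ⊕ -3)) = 8

Expand innermost to outermost. Recall ⊕ takes the minimum of its arguments and ⊗ takes their sum. Working out the expression ((10 ⊗ 1) ⊗ (5 ⊕ -3)) gives 8.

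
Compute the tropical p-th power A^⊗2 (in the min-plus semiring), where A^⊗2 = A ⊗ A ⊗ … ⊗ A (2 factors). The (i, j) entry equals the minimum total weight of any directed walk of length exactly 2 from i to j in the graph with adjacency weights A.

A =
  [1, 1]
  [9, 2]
A^⊗2 =
  [2, 2]
  [10, 4]

Each entry (A^⊗2)_ij equals the minimum over all length-2 walks i = v_0 → v_1 → … → v_2 = j of Σ_t A[v_t][v_{t+1}]. For example, for (i, j) = (0, 1) we minimise over 2 possible intermediate vertex sequences; the minimum is 2, attained along the walk 0 → 0 → 1.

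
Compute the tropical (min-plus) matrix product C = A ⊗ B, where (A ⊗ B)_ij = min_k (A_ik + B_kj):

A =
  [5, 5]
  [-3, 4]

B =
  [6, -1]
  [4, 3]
A ⊗ B =
  [9, 4]
  [3, -4]

Apply the min-plus product entry-by-entry:
  C[0][0] = min over k of (A[0][0] + B[0][0] = 5 + 6 = 11, A[0][1] + B[1][0] = 5 + 4 = 9) = 9 (attained at k = 1)
  C[0][1] = min over k of (A[0][0] + B[0][1] = 5 + -1 = 4, A[0][1] + B[1][1] = 5 + 3 = 8) = 4 (attained at k = 0)
  C[1][0] = min over k of (A[1][0] + B[0][0] = -3 + 6 = 3, A[1][1] + B[1][0] = 4 + 4 = 8) = 3 (attained at k = 0)
  C[1][1] = min over k of (A[1][0] + B[0][1] = -3 + -1 = -4, A[1][1] + B[1][1] = 4 + 3 = 7) = -4 (attained at k = 0)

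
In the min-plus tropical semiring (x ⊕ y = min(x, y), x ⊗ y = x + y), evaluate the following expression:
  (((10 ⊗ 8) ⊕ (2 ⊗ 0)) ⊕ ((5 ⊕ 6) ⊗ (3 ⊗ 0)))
(((10 ⊗ 8) ⊕ (2 ⊗ 0)) ⊕ ((5 ⊕ 6) ⊗ (3 ⊗ 0))) = 2

Expand innermost to outermost. Recall ⊕ takes the minimum of its arguments and ⊗ takes their sum. Working out the expression (((10 ⊗ 8) ⊕ (2 ⊗ 0)) ⊕ ((5 ⊕ 6) ⊗ (3 ⊗ 0))) gives 2.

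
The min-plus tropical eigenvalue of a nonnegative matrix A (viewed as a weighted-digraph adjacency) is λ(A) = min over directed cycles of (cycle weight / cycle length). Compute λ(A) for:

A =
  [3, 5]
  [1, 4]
λ(A) = 3

Enumerate directed cycles and compute their means (weight / length). Sample:
  cycle 0 → 0: weight = 3, length = 1, mean = 3/1 ≈ 3.000
  cycle 1 → 1: weight = 4, length = 1, mean = 4/1 ≈ 4.000
  cycle 0 → 1 → 0: weight = 6, length = 2, mean = 6/2 ≈ 3.000
  cycle 1 → 0 → 1: weight = 6, length = 2, mean = 6/2 ≈ 3.000
Minimum mean = 3.000, attained e.g. along the cycle 0 → 0 with weight 3 and length 1. So λ(A) = 3/1 = 3.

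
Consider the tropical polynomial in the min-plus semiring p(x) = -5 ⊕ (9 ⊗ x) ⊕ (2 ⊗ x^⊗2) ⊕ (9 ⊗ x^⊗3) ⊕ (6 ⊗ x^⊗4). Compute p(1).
p(1) = -5

A tropical monomial a ⊗ x^⊗i evaluates to a + i · x. Evaluating each term at x = 1:
  Term 0 contributes -5 + 0 · 1 = -5
  Term 1 contributes 9 + 1 · 1 = 10
  Term 2 contributes 2 + 2 · 1 = 4
  Term 3 contributes 9 + 3 · 1 = 12
  Term 4 contributes 6 + 4 · 1 = 10
p(1) = ⊕ of these = min[-5, 10, 4, 12, 10] = -5.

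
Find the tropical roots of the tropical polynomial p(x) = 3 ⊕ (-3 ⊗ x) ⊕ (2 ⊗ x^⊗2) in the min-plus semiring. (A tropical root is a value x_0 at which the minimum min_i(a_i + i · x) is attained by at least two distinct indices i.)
Roots: {-5, 6}

Each tropical root is a break point of the lower envelope of the lines y = a_i + i · x (there are 3 lines, with slopes 0, 1, ..., 2). Only the lines that attain the minimum somewhere contribute to roots; other lines are dominated. Here the surviving (envelope) indices are i = 2, i = 1, i = 0.
Intersections between consecutive envelope lines give the roots: for adjacent envelope indices i < j the intersection is x = (a_i − a_j) / (j − i). Reading off the sorted break points: {-5, 6}.
Verification: at each break x_0, at least two indices attain the minimum of min_i(a_i + i · x_0).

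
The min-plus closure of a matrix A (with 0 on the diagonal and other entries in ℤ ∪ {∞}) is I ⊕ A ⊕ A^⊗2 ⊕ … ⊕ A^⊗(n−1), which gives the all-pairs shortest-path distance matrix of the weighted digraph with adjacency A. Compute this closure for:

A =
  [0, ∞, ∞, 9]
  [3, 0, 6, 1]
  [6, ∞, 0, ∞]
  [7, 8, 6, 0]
Closure =
  [0, 17, 15, 9]
  [3, 0, 6, 1]
  [6, 23, 0, 15]
  [7, 8, 6, 0]

This is the Floyd-Warshall all-pairs shortest-path computation. For each intermediate vertex k = 0, 1, …, 3, update dist[i][j] ← min(dist[i][j], dist[i][k] + dist[k][j]). The final matrix gives, for each (i, j), the minimum total weight of any directed path from i to j (possibly empty when i = j).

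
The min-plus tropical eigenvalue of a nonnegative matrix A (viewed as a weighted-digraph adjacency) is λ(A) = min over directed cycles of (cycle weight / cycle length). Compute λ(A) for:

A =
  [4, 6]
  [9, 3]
λ(A) = 3

Enumerate directed cycles and compute their means (weight / length). Sample:
  cycle 0 → 0: weight = 4, length = 1, mean = 4/1 ≈ 4.000
  cycle 1 → 1: weight = 3, length = 1, mean = 3/1 ≈ 3.000
  cycle 0 → 1 → 0: weight = 15, length = 2, mean = 15/2 ≈ 7.500
  cycle 1 → 0 → 1: weight = 15, length = 2, mean = 15/2 ≈ 7.500
Minimum mean = 3.000, attained e.g. along the cycle 1 → 1 with weight 3 and length 1. So λ(A) = 3/1 = 3.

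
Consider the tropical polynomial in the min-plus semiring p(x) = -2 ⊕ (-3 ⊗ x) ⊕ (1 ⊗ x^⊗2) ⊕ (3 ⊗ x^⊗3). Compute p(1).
p(1) = -2

A tropical monomial a ⊗ x^⊗i evaluates to a + i · x. Evaluating each term at x = 1:
  Term 0 contributes -2 + 0 · 1 = -2
  Term 1 contributes -3 + 1 · 1 = -2
  Term 2 contributes 1 + 2 · 1 = 3
  Term 3 contributes 3 + 3 · 1 = 6
p(1) = ⊕ of these = min[-2, -2, 3, 6] = -2.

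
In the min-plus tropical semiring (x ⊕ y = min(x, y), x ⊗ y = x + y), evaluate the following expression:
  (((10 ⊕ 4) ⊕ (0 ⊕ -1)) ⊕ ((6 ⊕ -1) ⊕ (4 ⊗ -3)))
(((10 ⊕ 4) ⊕ (0 ⊕ -1)) ⊕ ((6 ⊕ -1) ⊕ (4 ⊗ -3))) = -1

Expand innermost to outermost. Recall ⊕ takes the minimum of its arguments and ⊗ takes their sum. Working out the expression (((10 ⊕ 4) ⊕ (0 ⊕ -1)) ⊕ ((6 ⊕ -1) ⊕ (4 ⊗ -3))) gives -1.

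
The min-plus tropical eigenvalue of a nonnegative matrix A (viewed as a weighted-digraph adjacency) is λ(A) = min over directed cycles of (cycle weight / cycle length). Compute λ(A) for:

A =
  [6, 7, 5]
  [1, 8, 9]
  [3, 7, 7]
λ(A) = 4

Enumerate directed cycles and compute their means (weight / length). Sample:
  cycle 0 → 0: weight = 6, length = 1, mean = 6/1 ≈ 6.000
  cycle 1 → 1: weight = 8, length = 1, mean = 8/1 ≈ 8.000
  cycle 2 → 2: weight = 7, length = 1, mean = 7/1 ≈ 7.000
  cycle 0 → 1 → 0: weight = 8, length = 2, mean = 8/2 ≈ 4.000
  cycle 0 → 2 → 0: weight = 8, length = 2, mean = 8/2 ≈ 4.000
  cycle 1 → 0 → 1: weight = 8, length = 2, mean = 8/2 ≈ 4.000
Minimum mean = 4.000, attained e.g. along the cycle 0 → 1 → 0 with weight 8 and length 2. So λ(A) = 8/2 = 4.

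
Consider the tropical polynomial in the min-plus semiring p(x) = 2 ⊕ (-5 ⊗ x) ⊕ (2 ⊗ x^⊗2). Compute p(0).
p(0) = -5

A tropical monomial a ⊗ x^⊗i evaluates to a + i · x. Evaluating each term at x = 0:
  Term 0 contributes 2 + 0 · 0 = 2
  Term 1 contributes -5 + 1 · 0 = -5
  Term 2 contributes 2 + 2 · 0 = 2
p(0) = ⊕ of these = min[2, -5, 2] = -5.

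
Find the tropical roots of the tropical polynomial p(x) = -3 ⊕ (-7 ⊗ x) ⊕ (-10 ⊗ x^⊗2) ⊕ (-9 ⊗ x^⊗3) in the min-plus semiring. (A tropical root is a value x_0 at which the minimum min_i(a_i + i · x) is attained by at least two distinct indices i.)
Roots: {-1, 3, 4}

Each tropical root is a break point of the lower envelope of the lines y = a_i + i · x (there are 4 lines, with slopes 0, 1, ..., 3). Only the lines that attain the minimum somewhere contribute to roots; other lines are dominated. Here the surviving (envelope) indices are i = 3, i = 2, i = 1, i = 0.
Intersections between consecutive envelope lines give the roots: for adjacent envelope indices i < j the intersection is x = (a_i − a_j) / (j − i). Reading off the sorted break points: {-1, 3, 4}.
Verification: at each break x_0, at least two indices attain the minimum of min_i(a_i + i · x_0).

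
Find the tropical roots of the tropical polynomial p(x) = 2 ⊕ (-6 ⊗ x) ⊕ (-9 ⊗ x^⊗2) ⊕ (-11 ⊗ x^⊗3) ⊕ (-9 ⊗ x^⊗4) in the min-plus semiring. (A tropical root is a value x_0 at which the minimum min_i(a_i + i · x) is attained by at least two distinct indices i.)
Roots: {-2, 2, 3, 8}

Each tropical root is a break point of the lower envelope of the lines y = a_i + i · x (there are 5 lines, with slopes 0, 1, ..., 4). Only the lines that attain the minimum somewhere contribute to roots; other lines are dominated. Here the surviving (envelope) indices are i = 4, i = 3, i = 2, i = 1, i = 0.
Intersections between consecutive envelope lines give the roots: for adjacent envelope indices i < j the intersection is x = (a_i − a_j) / (j − i). Reading off the sorted break points: {-2, 2, 3, 8}.
Verification: at each break x_0, at least two indices attain the minimum of min_i(a_i + i · x_0).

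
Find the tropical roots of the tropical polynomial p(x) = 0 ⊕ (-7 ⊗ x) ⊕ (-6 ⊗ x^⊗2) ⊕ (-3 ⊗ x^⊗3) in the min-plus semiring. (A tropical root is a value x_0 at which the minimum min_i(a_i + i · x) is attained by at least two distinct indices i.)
Roots: {-3, -1, 7}

Each tropical root is a break point of the lower envelope of the lines y = a_i + i · x (there are 4 lines, with slopes 0, 1, ..., 3). Only the lines that attain the minimum somewhere contribute to roots; other lines are dominated. Here the surviving (envelope) indices are i = 3, i = 2, i = 1, i = 0.
Intersections between consecutive envelope lines give the roots: for adjacent envelope indices i < j the intersection is x = (a_i − a_j) / (j − i). Reading off the sorted break points: {-3, -1, 7}.
Verification: at each break x_0, at least two indices attain the minimum of min_i(a_i + i · x_0).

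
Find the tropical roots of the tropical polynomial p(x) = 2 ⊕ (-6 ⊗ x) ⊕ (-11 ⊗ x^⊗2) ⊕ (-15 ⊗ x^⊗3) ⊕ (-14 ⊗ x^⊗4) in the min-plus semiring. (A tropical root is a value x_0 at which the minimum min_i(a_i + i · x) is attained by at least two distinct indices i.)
Roots: {-1, 4, 5, 8}

Each tropical root is a break point of the lower envelope of the lines y = a_i + i · x (there are 5 lines, with slopes 0, 1, ..., 4). Only the lines that attain the minimum somewhere contribute to roots; other lines are dominated. Here the surviving (envelope) indices are i = 4, i = 3, i = 2, i = 1, i = 0.
Intersections between consecutive envelope lines give the roots: for adjacent envelope indices i < j the intersection is x = (a_i − a_j) / (j − i). Reading off the sorted break points: {-1, 4, 5, 8}.
Verification: at each break x_0, at least two indices attain the minimum of min_i(a_i + i · x_0).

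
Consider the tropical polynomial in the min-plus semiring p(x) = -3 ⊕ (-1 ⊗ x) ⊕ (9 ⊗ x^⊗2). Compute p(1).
p(1) = -3

A tropical monomial a ⊗ x^⊗i evaluates to a + i · x. Evaluating each term at x = 1:
  Term 0 contributes -3 + 0 · 1 = -3
  Term 1 contributes -1 + 1 · 1 = 0
  Term 2 contributes 9 + 2 · 1 = 11
p(1) = ⊕ of these = min[-3, 0, 11] = -3.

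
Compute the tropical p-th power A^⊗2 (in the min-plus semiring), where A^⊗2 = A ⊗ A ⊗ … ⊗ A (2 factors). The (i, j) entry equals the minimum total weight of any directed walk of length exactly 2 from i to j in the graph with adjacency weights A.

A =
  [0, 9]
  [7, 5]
A^⊗2 =
  [0, 9]
  [7, 10]

Each entry (A^⊗2)_ij equals the minimum over all length-2 walks i = v_0 → v_1 → … → v_2 = j of Σ_t A[v_t][v_{t+1}]. For example, for (i, j) = (0, 1) we minimise over 2 possible intermediate vertex sequences; the minimum is 9, attained along the walk 0 → 0 → 1.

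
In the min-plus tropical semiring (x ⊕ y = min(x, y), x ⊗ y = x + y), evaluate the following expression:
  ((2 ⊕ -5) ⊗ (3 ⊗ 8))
((2 ⊕ -5) ⊗ (3 ⊗ 8)) = 6

Expand innermost to outermost. Recall ⊕ takes the minimum of its arguments and ⊗ takes their sum. Working out the expression ((2 ⊕ -5) ⊗ (3 ⊗ 8)) gives 6.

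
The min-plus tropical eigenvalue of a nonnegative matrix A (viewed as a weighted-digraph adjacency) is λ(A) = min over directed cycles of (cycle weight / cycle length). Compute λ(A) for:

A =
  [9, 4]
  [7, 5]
λ(A) = 5

Enumerate directed cycles and compute their means (weight / length). Sample:
  cycle 0 → 0: weight = 9, length = 1, mean = 9/1 ≈ 9.000
  cycle 1 → 1: weight = 5, length = 1, mean = 5/1 ≈ 5.000
  cycle 0 → 1 → 0: weight = 11, length = 2, mean = 11/2 ≈ 5.500
  cycle 1 → 0 → 1: weight = 11, length = 2, mean = 11/2 ≈ 5.500
Minimum mean = 5.000, attained e.g. along the cycle 1 → 1 with weight 5 and length 1. So λ(A) = 5/1 = 5.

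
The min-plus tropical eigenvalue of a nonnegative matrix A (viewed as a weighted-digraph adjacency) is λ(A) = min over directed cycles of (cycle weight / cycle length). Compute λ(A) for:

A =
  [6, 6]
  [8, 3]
λ(A) = 3

Enumerate directed cycles and compute their means (weight / length). Sample:
  cycle 0 → 0: weight = 6, length = 1, mean = 6/1 ≈ 6.000
  cycle 1 → 1: weight = 3, length = 1, mean = 3/1 ≈ 3.000
  cycle 0 → 1 → 0: weight = 14, length = 2, mean = 14/2 ≈ 7.000
  cycle 1 → 0 → 1: weight = 14, length = 2, mean = 14/2 ≈ 7.000
Minimum mean = 3.000, attained e.g. along the cycle 1 → 1 with weight 3 and length 1. So λ(A) = 3/1 = 3.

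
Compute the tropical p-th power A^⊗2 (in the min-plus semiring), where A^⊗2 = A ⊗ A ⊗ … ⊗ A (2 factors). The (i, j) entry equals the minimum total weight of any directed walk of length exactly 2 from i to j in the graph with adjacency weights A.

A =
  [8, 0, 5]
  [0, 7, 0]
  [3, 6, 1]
A^⊗2 =
  [0, 7, 0]
  [3, 0, 1]
  [4, 3, 2]

Each entry (A^⊗2)_ij equals the minimum over all length-2 walks i = v_0 → v_1 → … → v_2 = j of Σ_t A[v_t][v_{t+1}]. For example, for (i, j) = (0, 2) we minimise over 3 possible intermediate vertex sequences; the minimum is 0, attained along the walk 0 → 1 → 2.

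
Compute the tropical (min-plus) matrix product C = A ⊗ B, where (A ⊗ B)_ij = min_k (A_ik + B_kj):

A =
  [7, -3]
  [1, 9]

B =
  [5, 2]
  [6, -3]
A ⊗ B =
  [3, -6]
  [6, 3]

Apply the min-plus product entry-by-entry:
  C[0][0] = min over k of (A[0][0] + B[0][0] = 7 + 5 = 12, A[0][1] + B[1][0] = -3 + 6 = 3) = 3 (attained at k = 1)
  C[0][1] = min over k of (A[0][0] + B[0][1] = 7 + 2 = 9, A[0][1] + B[1][1] = -3 + -3 = -6) = -6 (attained at k = 1)
  C[1][0] = min over k of (A[1][0] + B[0][0] = 1 + 5 = 6, A[1][1] + B[1][0] = 9 + 6 = 15) = 6 (attained at k = 0)
  C[1][1] = min over k of (A[1][0] + B[0][1] = 1 + 2 = 3, A[1][1] + B[1][1] = 9 + -3 = 6) = 3 (attained at k = 0)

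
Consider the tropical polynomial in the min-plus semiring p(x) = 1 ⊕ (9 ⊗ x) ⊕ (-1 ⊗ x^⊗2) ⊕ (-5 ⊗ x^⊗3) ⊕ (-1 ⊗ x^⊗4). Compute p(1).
p(1) = -2

A tropical monomial a ⊗ x^⊗i evaluates to a + i · x. Evaluating each term at x = 1:
  Term 0 contributes 1 + 0 · 1 = 1
  Term 1 contributes 9 + 1 · 1 = 10
  Term 2 contributes -1 + 2 · 1 = 1
  Term 3 contributes -5 + 3 · 1 = -2
  Term 4 contributes -1 + 4 · 1 = 3
p(1) = ⊕ of these = min[1, 10, 1, -2, 3] = -2.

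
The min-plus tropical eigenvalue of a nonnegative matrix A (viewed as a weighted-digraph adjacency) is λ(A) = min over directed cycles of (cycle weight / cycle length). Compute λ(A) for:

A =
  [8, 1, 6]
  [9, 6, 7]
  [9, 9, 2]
λ(A) = 2

Enumerate directed cycles and compute their means (weight / length). Sample:
  cycle 0 → 0: weight = 8, length = 1, mean = 8/1 ≈ 8.000
  cycle 1 → 1: weight = 6, length = 1, mean = 6/1 ≈ 6.000
  cycle 2 → 2: weight = 2, length = 1, mean = 2/1 ≈ 2.000
  cycle 0 → 1 → 0: weight = 10, length = 2, mean = 10/2 ≈ 5.000
  cycle 0 → 2 → 0: weight = 15, length = 2, mean = 15/2 ≈ 7.500
  cycle 1 → 0 → 1: weight = 10, length = 2, mean = 10/2 ≈ 5.000
Minimum mean = 2.000, attained e.g. along the cycle 2 → 2 with weight 2 and length 1. So λ(A) = 2/1 = 2.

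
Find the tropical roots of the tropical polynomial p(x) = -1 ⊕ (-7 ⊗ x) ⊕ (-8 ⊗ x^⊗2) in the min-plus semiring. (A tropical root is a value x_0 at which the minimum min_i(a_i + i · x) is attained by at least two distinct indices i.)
Roots: {1, 6}

Each tropical root is a break point of the lower envelope of the lines y = a_i + i · x (there are 3 lines, with slopes 0, 1, ..., 2). Only the lines that attain the minimum somewhere contribute to roots; other lines are dominated. Here the surviving (envelope) indices are i = 2, i = 1, i = 0.
Intersections between consecutive envelope lines give the roots: for adjacent envelope indices i < j the intersection is x = (a_i − a_j) / (j − i). Reading off the sorted break points: {1, 6}.
Verification: at each break x_0, at least two indices attain the minimum of min_i(a_i + i · x_0).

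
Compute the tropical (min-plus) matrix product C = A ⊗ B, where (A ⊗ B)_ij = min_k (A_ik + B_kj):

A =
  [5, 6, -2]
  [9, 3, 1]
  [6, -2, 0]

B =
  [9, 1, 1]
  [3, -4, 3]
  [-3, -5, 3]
A ⊗ B =
  [-5, -7, 1]
  [-2, -4, 4]
  [-3, -6, 1]

Apply the min-plus product entry-by-entry:
  C[0][0] = min over k of (A[0][0] + B[0][0] = 5 + 9 = 14, A[0][1] + B[1][0] = 6 + 3 = 9, A[0][2] + B[2][0] = -2 + -3 = -5) = -5 (attained at k = 2)
  C[0][1] = min over k of (A[0][0] + B[0][1] = 5 + 1 = 6, A[0][1] + B[1][1] = 6 + -4 = 2, A[0][2] + B[2][1] = -2 + -5 = -7) = -7 (attained at k = 2)
  C[0][2] = min over k of (A[0][0] + B[0][2] = 5 + 1 = 6, A[0][1] + B[1][2] = 6 + 3 = 9, A[0][2] + B[2][2] = -2 + 3 = 1) = 1 (attained at k = 2)
  C[1][0] = min over k of (A[1][0] + B[0][0] = 9 + 9 = 18, A[1][1] + B[1][0] = 3 + 3 = 6, A[1][2] + B[2][0] = 1 + -3 = -2) = -2 (attained at k = 2)
  C[1][1] = min over k of (A[1][0] + B[0][1] = 9 + 1 = 10, A[1][1] + B[1][1] = 3 + -4 = -1, A[1][2] + B[2][1] = 1 + -5 = -4) = -4 (attained at k = 2)
  C[1][2] = min over k of (A[1][0] + B[0][2] = 9 + 1 = 10, A[1][1] + B[1][2] = 3 + 3 = 6, A[1][2] + B[2][2] = 1 + 3 = 4) = 4 (attained at k = 2)
  C[2][0] = min over k of (A[2][0] + B[0][0] = 6 + 9 = 15, A[2][1] + B[1][0] = -2 + 3 = 1, A[2][2] + B[2][0] = 0 + -3 = -3) = -3 (attained at k = 2)
  C[2][1] = min over k of (A[2][0] + B[0][1] = 6 + 1 = 7, A[2][1] + B[1][1] = -2 + -4 = -6, A[2][2] + B[2][1] = 0 + -5 = -5) = -6 (attained at k = 1)
  C[2][2] = min over k of (A[2][0] + B[0][2] = 6 + 1 = 7, A[2][1] + B[1][2] = -2 + 3 = 1, A[2][2] + B[2][2] = 0 + 3 = 3) = 1 (attained at k = 1)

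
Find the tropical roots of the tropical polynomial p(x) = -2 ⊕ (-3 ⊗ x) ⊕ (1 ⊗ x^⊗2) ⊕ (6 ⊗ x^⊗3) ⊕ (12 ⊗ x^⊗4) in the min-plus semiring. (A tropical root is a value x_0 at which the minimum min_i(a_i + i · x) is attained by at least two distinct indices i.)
Roots: {-6, -5, -4, 1}

Each tropical root is a break point of the lower envelope of the lines y = a_i + i · x (there are 5 lines, with slopes 0, 1, ..., 4). Only the lines that attain the minimum somewhere contribute to roots; other lines are dominated. Here the surviving (envelope) indices are i = 4, i = 3, i = 2, i = 1, i = 0.
Intersections between consecutive envelope lines give the roots: for adjacent envelope indices i < j the intersection is x = (a_i − a_j) / (j − i). Reading off the sorted break points: {-6, -5, -4, 1}.
Verification: at each break x_0, at least two indices attain the minimum of min_i(a_i + i · x_0).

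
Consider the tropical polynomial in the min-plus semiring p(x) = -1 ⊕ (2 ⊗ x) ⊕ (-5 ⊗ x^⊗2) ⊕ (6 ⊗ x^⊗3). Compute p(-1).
p(-1) = -7

A tropical monomial a ⊗ x^⊗i evaluates to a + i · x. Evaluating each term at x = -1:
  Term 0 contributes -1 + 0 · -1 = -1
  Term 1 contributes 2 + 1 · -1 = 1
  Term 2 contributes -5 + 2 · -1 = -7
  Term 3 contributes 6 + 3 · -1 = 3
p(-1) = ⊕ of these = min[-1, 1, -7, 3] = -7.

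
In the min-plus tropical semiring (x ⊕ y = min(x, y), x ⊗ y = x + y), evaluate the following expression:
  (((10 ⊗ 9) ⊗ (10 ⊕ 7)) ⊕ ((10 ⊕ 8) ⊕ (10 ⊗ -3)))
(((10 ⊗ 9) ⊗ (10 ⊕ 7)) ⊕ ((10 ⊕ 8) ⊕ (10 ⊗ -3))) = 7

Expand innermost to outermost. Recall ⊕ takes the minimum of its arguments and ⊗ takes their sum. Working out the expression (((10 ⊗ 9) ⊗ (10 ⊕ 7)) ⊕ ((10 ⊕ 8) ⊕ (10 ⊗ -3))) gives 7.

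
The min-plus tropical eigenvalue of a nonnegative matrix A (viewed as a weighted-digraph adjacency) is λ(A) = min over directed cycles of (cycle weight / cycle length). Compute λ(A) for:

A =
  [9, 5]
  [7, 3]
λ(A) = 3

Enumerate directed cycles and compute their means (weight / length). Sample:
  cycle 0 → 0: weight = 9, length = 1, mean = 9/1 ≈ 9.000
  cycle 1 → 1: weight = 3, length = 1, mean = 3/1 ≈ 3.000
  cycle 0 → 1 → 0: weight = 12, length = 2, mean = 12/2 ≈ 6.000
  cycle 1 → 0 → 1: weight = 12, length = 2, mean = 12/2 ≈ 6.000
Minimum mean = 3.000, attained e.g. along the cycle 1 → 1 with weight 3 and length 1. So λ(A) = 3/1 = 3.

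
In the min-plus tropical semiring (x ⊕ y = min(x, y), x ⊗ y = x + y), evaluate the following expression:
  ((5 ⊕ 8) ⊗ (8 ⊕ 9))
((5 ⊕ 8) ⊗ (8 ⊕ 9)) = 13

Expand innermost to outermost. Recall ⊕ takes the minimum of its arguments and ⊗ takes their sum. Working out the expression ((5 ⊕ 8) ⊗ (8 ⊕ 9)) gives 13.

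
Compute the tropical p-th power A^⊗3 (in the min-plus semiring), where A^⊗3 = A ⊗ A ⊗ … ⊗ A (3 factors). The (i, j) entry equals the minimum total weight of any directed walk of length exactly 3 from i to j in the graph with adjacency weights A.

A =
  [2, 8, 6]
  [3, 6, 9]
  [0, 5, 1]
A^⊗3 =
  [6, 12, 8]
  [7, 13, 10]
  [2, 7, 3]

Each entry (A^⊗3)_ij equals the minimum over all length-3 walks i = v_0 → v_1 → … → v_3 = j of Σ_t A[v_t][v_{t+1}]. For example, for (i, j) = (0, 2) we minimise over 9 possible intermediate vertex sequences; the minimum is 8, attained along the walk 0 → 2 → 2 → 2.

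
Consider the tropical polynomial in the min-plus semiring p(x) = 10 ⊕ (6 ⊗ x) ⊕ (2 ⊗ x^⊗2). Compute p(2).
p(2) = 6

A tropical monomial a ⊗ x^⊗i evaluates to a + i · x. Evaluating each term at x = 2:
  Term 0 contributes 10 + 0 · 2 = 10
  Term 1 contributes 6 + 1 · 2 = 8
  Term 2 contributes 2 + 2 · 2 = 6
p(2) = ⊕ of these = min[10, 8, 6] = 6.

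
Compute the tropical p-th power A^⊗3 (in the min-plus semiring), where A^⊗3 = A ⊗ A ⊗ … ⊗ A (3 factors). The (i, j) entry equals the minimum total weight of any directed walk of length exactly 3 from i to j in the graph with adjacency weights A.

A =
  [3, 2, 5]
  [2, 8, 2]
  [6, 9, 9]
A^⊗3 =
  [7, 6, 7]
  [6, 7, 6]
  [10, 11, 10]

Each entry (A^⊗3)_ij equals the minimum over all length-3 walks i = v_0 → v_1 → … → v_3 = j of Σ_t A[v_t][v_{t+1}]. For example, for (i, j) = (0, 2) we minimise over 9 possible intermediate vertex sequences; the minimum is 7, attained along the walk 0 → 0 → 1 → 2.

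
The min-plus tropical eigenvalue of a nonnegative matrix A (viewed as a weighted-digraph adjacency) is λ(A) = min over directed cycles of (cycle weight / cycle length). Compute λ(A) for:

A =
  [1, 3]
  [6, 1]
λ(A) = 1

Enumerate directed cycles and compute their means (weight / length). Sample:
  cycle 0 → 0: weight = 1, length = 1, mean = 1/1 ≈ 1.000
  cycle 1 → 1: weight = 1, length = 1, mean = 1/1 ≈ 1.000
  cycle 0 → 1 → 0: weight = 9, length = 2, mean = 9/2 ≈ 4.500
  cycle 1 → 0 → 1: weight = 9, length = 2, mean = 9/2 ≈ 4.500
Minimum mean = 1.000, attained e.g. along the cycle 0 → 0 with weight 1 and length 1. So λ(A) = 1/1 = 1.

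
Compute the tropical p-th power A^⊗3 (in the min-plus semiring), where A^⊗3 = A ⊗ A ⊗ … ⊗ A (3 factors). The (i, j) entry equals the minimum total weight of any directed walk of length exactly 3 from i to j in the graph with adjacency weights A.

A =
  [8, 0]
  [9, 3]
A^⊗3 =
  [12, 6]
  [15, 9]

Each entry (A^⊗3)_ij equals the minimum over all length-3 walks i = v_0 → v_1 → … → v_3 = j of Σ_t A[v_t][v_{t+1}]. For example, for (i, j) = (0, 1) we minimise over 4 possible intermediate vertex sequences; the minimum is 6, attained along the walk 0 → 1 → 1 → 1.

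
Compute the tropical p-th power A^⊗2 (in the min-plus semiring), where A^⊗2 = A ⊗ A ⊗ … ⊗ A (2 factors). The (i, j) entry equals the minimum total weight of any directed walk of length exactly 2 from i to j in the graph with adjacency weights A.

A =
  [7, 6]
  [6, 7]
A^⊗2 =
  [12, 13]
  [13, 12]

Each entry (A^⊗2)_ij equals the minimum over all length-2 walks i = v_0 → v_1 → … → v_2 = j of Σ_t A[v_t][v_{t+1}]. For example, for (i, j) = (0, 1) we minimise over 2 possible intermediate vertex sequences; the minimum is 13, attained along the walk 0 → 0 → 1.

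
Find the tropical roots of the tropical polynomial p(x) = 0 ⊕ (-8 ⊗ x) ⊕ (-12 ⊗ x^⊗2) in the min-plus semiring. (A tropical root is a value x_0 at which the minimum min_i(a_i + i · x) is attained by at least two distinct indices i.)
Roots: {4, 8}

Each tropical root is a break point of the lower envelope of the lines y = a_i + i · x (there are 3 lines, with slopes 0, 1, ..., 2). Only the lines that attain the minimum somewhere contribute to roots; other lines are dominated. Here the surviving (envelope) indices are i = 2, i = 1, i = 0.
Intersections between consecutive envelope lines give the roots: for adjacent envelope indices i < j the intersection is x = (a_i − a_j) / (j − i). Reading off the sorted break points: {4, 8}.
Verification: at each break x_0, at least two indices attain the minimum of min_i(a_i + i · x_0).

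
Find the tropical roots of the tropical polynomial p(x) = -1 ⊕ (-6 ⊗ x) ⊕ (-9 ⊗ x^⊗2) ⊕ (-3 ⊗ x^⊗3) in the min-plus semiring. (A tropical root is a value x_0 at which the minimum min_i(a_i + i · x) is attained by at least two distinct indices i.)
Roots: {-6, 3, 5}

Each tropical root is a break point of the lower envelope of the lines y = a_i + i · x (there are 4 lines, with slopes 0, 1, ..., 3). Only the lines that attain the minimum somewhere contribute to roots; other lines are dominated. Here the surviving (envelope) indices are i = 3, i = 2, i = 1, i = 0.
Intersections between consecutive envelope lines give the roots: for adjacent envelope indices i < j the intersection is x = (a_i − a_j) / (j − i). Reading off the sorted break points: {-6, 3, 5}.
Verification: at each break x_0, at least two indices attain the minimum of min_i(a_i + i · x_0).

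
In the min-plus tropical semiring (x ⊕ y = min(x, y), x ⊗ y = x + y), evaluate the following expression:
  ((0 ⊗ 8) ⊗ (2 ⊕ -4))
((0 ⊗ 8) ⊗ (2 ⊕ -4)) = 4

Expand innermost to outermost. Recall ⊕ takes the minimum of its arguments and ⊗ takes their sum. Working out the expression ((0 ⊗ 8) ⊗ (2 ⊕ -4)) gives 4.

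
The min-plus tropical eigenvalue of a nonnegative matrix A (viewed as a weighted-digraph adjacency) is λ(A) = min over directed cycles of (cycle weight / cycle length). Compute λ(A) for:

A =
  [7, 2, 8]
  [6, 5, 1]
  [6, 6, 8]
λ(A) = 3

Enumerate directed cycles and compute their means (weight / length). Sample:
  cycle 0 → 0: weight = 7, length = 1, mean = 7/1 ≈ 7.000
  cycle 1 → 1: weight = 5, length = 1, mean = 5/1 ≈ 5.000
  cycle 2 → 2: weight = 8, length = 1, mean = 8/1 ≈ 8.000
  cycle 0 → 1 → 0: weight = 8, length = 2, mean = 8/2 ≈ 4.000
  cycle 0 → 2 → 0: weight = 14, length = 2, mean = 14/2 ≈ 7.000
  cycle 1 → 0 → 1: weight = 8, length = 2, mean = 8/2 ≈ 4.000
Minimum mean = 3.000, attained e.g. along the cycle 0 → 1 → 2 → 0 with weight 9 and length 3. So λ(A) = 9/3 = 3.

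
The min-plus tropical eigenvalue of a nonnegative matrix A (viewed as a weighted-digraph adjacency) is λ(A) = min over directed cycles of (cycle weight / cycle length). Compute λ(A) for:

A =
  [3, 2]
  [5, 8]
λ(A) = 3

Enumerate directed cycles and compute their means (weight / length). Sample:
  cycle 0 → 0: weight = 3, length = 1, mean = 3/1 ≈ 3.000
  cycle 1 → 1: weight = 8, length = 1, mean = 8/1 ≈ 8.000
  cycle 0 → 1 → 0: weight = 7, length = 2, mean = 7/2 ≈ 3.500
  cycle 1 → 0 → 1: weight = 7, length = 2, mean = 7/2 ≈ 3.500
Minimum mean = 3.000, attained e.g. along the cycle 0 → 0 with weight 3 and length 1. So λ(A) = 3/1 = 3.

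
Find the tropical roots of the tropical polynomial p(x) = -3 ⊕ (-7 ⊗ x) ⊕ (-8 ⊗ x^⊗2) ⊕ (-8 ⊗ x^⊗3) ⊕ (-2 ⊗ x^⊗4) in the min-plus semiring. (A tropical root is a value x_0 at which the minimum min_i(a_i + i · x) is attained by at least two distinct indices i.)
Roots: {-6, 0, 1, 4}

Each tropical root is a break point of the lower envelope of the lines y = a_i + i · x (there are 5 lines, with slopes 0, 1, ..., 4). Only the lines that attain the minimum somewhere contribute to roots; other lines are dominated. Here the surviving (envelope) indices are i = 4, i = 3, i = 2, i = 1, i = 0.
Intersections between consecutive envelope lines give the roots: for adjacent envelope indices i < j the intersection is x = (a_i − a_j) / (j − i). Reading off the sorted break points: {-6, 0, 1, 4}.
Verification: at each break x_0, at least two indices attain the minimum of min_i(a_i + i · x_0).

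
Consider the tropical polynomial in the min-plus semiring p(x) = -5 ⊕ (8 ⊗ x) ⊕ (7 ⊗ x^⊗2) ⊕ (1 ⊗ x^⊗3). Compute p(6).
p(6) = -5

A tropical monomial a ⊗ x^⊗i evaluates to a + i · x. Evaluating each term at x = 6:
  Term 0 contributes -5 + 0 · 6 = -5
  Term 1 contributes 8 + 1 · 6 = 14
  Term 2 contributes 7 + 2 · 6 = 19
  Term 3 contributes 1 + 3 · 6 = 19
p(6) = ⊕ of these = min[-5, 14, 19, 19] = -5.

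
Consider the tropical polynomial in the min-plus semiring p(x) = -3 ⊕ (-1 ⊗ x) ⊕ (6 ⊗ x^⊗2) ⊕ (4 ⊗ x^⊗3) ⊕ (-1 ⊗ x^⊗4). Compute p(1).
p(1) = -3

A tropical monomial a ⊗ x^⊗i evaluates to a + i · x. Evaluating each term at x = 1:
  Term 0 contributes -3 + 0 · 1 = -3
  Term 1 contributes -1 + 1 · 1 = 0
  Term 2 contributes 6 + 2 · 1 = 8
  Term 3 contributes 4 + 3 · 1 = 7
  Term 4 contributes -1 + 4 · 1 = 3
p(1) = ⊕ of these = min[-3, 0, 8, 7, 3] = -3.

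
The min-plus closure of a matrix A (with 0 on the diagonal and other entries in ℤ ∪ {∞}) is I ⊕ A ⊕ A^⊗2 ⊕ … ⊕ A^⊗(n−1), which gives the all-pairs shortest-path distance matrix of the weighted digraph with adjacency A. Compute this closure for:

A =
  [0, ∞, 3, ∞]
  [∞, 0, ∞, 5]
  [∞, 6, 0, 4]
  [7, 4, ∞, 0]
Closure =
  [0, 9, 3, 7]
  [12, 0, 15, 5]
  [11, 6, 0, 4]
  [7, 4, 10, 0]

This is the Floyd-Warshall all-pairs shortest-path computation. For each intermediate vertex k = 0, 1, …, 3, update dist[i][j] ← min(dist[i][j], dist[i][k] + dist[k][j]). The final matrix gives, for each (i, j), the minimum total weight of any directed path from i to j (possibly empty when i = j).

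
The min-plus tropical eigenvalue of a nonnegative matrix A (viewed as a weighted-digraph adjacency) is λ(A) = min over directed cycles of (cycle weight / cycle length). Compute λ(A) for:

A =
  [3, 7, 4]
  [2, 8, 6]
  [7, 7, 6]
λ(A) = 3

Enumerate directed cycles and compute their means (weight / length). Sample:
  cycle 0 → 0: weight = 3, length = 1, mean = 3/1 ≈ 3.000
  cycle 1 → 1: weight = 8, length = 1, mean = 8/1 ≈ 8.000
  cycle 2 → 2: weight = 6, length = 1, mean = 6/1 ≈ 6.000
  cycle 0 → 1 → 0: weight = 9, length = 2, mean = 9/2 ≈ 4.500
  cycle 0 → 2 → 0: weight = 11, length = 2, mean = 11/2 ≈ 5.500
  cycle 1 → 0 → 1: weight = 9, length = 2, mean = 9/2 ≈ 4.500
Minimum mean = 3.000, attained e.g. along the cycle 0 → 0 with weight 3 and length 1. So λ(A) = 3/1 = 3.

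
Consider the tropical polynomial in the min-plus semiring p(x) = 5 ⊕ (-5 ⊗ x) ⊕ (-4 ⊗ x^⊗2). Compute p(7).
p(7) = 2

A tropical monomial a ⊗ x^⊗i evaluates to a + i · x. Evaluating each term at x = 7:
  Term 0 contributes 5 + 0 · 7 = 5
  Term 1 contributes -5 + 1 · 7 = 2
  Term 2 contributes -4 + 2 · 7 = 10
p(7) = ⊕ of these = min[5, 2, 10] = 2.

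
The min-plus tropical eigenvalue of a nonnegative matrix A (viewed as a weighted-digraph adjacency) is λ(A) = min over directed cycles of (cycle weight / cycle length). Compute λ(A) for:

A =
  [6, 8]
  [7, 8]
λ(A) = 6

Enumerate directed cycles and compute their means (weight / length). Sample:
  cycle 0 → 0: weight = 6, length = 1, mean = 6/1 ≈ 6.000
  cycle 1 → 1: weight = 8, length = 1, mean = 8/1 ≈ 8.000
  cycle 0 → 1 → 0: weight = 15, length = 2, mean = 15/2 ≈ 7.500
  cycle 1 → 0 → 1: weight = 15, length = 2, mean = 15/2 ≈ 7.500
Minimum mean = 6.000, attained e.g. along the cycle 0 → 0 with weight 6 and length 1. So λ(A) = 6/1 = 6.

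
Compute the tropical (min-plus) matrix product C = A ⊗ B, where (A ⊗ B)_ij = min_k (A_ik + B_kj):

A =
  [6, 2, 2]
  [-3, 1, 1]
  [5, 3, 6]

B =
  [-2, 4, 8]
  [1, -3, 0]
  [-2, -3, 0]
A ⊗ B =
  [0, -1, 2]
  [-5, -2, 1]
  [3, 0, 3]

Apply the min-plus product entry-by-entry:
  C[0][0] = min over k of (A[0][0] + B[0][0] = 6 + -2 = 4, A[0][1] + B[1][0] = 2 + 1 = 3, A[0][2] + B[2][0] = 2 + -2 = 0) = 0 (attained at k = 2)
  C[0][1] = min over k of (A[0][0] + B[0][1] = 6 + 4 = 10, A[0][1] + B[1][1] = 2 + -3 = -1, A[0][2] + B[2][1] = 2 + -3 = -1) = -1 (attained at k = 1)
  C[0][2] = min over k of (A[0][0] + B[0][2] = 6 + 8 = 14, A[0][1] + B[1][2] = 2 + 0 = 2, A[0][2] + B[2][2] = 2 + 0 = 2) = 2 (attained at k = 1)
  C[1][0] = min over k of (A[1][0] + B[0][0] = -3 + -2 = -5, A[1][1] + B[1][0] = 1 + 1 = 2, A[1][2] + B[2][0] = 1 + -2 = -1) = -5 (attained at k = 0)
  C[1][1] = min over k of (A[1][0] + B[0][1] = -3 + 4 = 1, A[1][1] + B[1][1] = 1 + -3 = -2, A[1][2] + B[2][1] = 1 + -3 = -2) = -2 (attained at k = 1)
  C[1][2] = min over k of (A[1][0] + B[0][2] = -3 + 8 = 5, A[1][1] + B[1][2] = 1 + 0 = 1, A[1][2] + B[2][2] = 1 + 0 = 1) = 1 (attained at k = 1)
  C[2][0] = min over k of (A[2][0] + B[0][0] = 5 + -2 = 3, A[2][1] + B[1][0] = 3 + 1 = 4, A[2][2] + B[2][0] = 6 + -2 = 4) = 3 (attained at k = 0)
  C[2][1] = min over k of (A[2][0] + B[0][1] = 5 + 4 = 9, A[2][1] + B[1][1] = 3 + -3 = 0, A[2][2] + B[2][1] = 6 + -3 = 3) = 0 (attained at k = 1)
  C[2][2] = min over k of (A[2][0] + B[0][2] = 5 + 8 = 13, A[2][1] + B[1][2] = 3 + 0 = 3, A[2][2] + B[2][2] = 6 + 0 = 6) = 3 (attained at k = 1)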